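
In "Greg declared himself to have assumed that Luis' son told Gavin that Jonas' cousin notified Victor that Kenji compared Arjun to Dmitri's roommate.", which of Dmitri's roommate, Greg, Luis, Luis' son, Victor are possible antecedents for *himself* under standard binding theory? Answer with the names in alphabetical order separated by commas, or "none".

Greg

*himself* is a reflexive; Principle A requires it to be bound within its binding domain — the matrix clause.
— Dmitri's roommate: second object of the clause headed by 'compared'; does not c-command the reflexive — cannot bind it (Principle A).
— Greg: subject of the matrix clause; c-commands the reflexive within its binding domain — allowed (Principle A).
— Luis: possessor inside the subject DP of the clause headed by 'told'; does not c-command the reflexive — cannot bind it (Principle A).
— Luis' son: subject of the clause headed by 'told'; does not c-command the reflexive — cannot bind it (Principle A).
— Victor: object of the clause headed by 'notified'; does not c-command the reflexive — cannot bind it (Principle A).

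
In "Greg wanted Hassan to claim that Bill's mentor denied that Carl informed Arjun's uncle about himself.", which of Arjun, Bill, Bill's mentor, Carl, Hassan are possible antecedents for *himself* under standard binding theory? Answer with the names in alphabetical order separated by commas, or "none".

Carl

*himself* is a reflexive; Principle A requires it to be bound within its binding domain — the clause headed by 'informed'.
— Arjun: possessor inside the object DP of the clause headed by 'informed'; does not c-command the reflexive — cannot bind it (Principle A).
— Bill: possessor inside the subject DP of the clause headed by 'denied'; does not c-command the reflexive — cannot bind it (Principle A).
— Bill's mentor: subject of the clause headed by 'denied'; c-commands the reflexive but lies outside its binding domain — cannot bind it (Principle A).
— Carl: subject of the clause headed by 'informed'; c-commands the reflexive within its binding domain — allowed (Principle A).
— Hassan: subject of the clause headed by 'claim'; c-commands the reflexive but lies outside its binding domain — cannot bind it (Principle A).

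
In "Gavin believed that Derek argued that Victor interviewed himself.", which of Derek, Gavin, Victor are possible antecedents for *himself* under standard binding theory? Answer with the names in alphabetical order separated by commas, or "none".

Victor

*himself* is a reflexive; Principle A requires it to be bound within its binding domain — the clause headed by 'interviewed'.
— Derek: subject of the clause headed by 'argued'; c-commands the reflexive but lies outside its binding domain — cannot bind it (Principle A).
— Gavin: subject of the matrix clause; c-commands the reflexive but lies outside its binding domain — cannot bind it (Principle A).
— Victor: subject of the clause headed by 'interviewed'; c-commands the reflexive within its binding domain — allowed (Principle A).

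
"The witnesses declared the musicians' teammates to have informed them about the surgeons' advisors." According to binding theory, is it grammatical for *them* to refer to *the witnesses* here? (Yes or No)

Yes

*the witnesses* is an R-expression; Principle C requires it to be free (not bound by any c-commanding expression).
— them: object of the clause headed by 'informed'; the pronoun does not c-command the R-expression — coreference allowed.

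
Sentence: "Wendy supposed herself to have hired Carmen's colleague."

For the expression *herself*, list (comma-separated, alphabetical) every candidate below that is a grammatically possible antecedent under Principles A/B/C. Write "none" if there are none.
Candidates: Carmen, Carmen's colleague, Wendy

*herself* is a reflexive; Principle A requires it to be bound within its binding domain — the matrix clause.
— Carmen: possessor inside the object DP of the clause headed by 'hired'; does not c-command the reflexive — cannot bind it (Principle A).
— Carmen's colleague: object of the clause headed by 'hired'; does not c-command the reflexive — cannot bind it (Principle A).
— Wendy: subject of the matrix clause; c-commands the reflexive within its binding domain — allowed (Principle A).

Wendy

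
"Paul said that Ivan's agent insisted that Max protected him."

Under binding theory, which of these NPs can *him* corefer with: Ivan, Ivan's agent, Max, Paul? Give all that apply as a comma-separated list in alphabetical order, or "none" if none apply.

*him* is a pronoun; Principle B requires it to be free in its binding domain — the clause headed by 'protected'.
— Ivan: possessor inside the subject DP of the clause headed by 'insisted'; does not c-command the pronoun — Principle B does not apply; allowed.
— Ivan's agent: subject of the clause headed by 'insisted'; c-commands the pronoun but lies outside its binding domain — allowed.
— Max: subject of the clause headed by 'protected'; c-commands the pronoun within its binding domain — blocked (Principle B).
— Paul: subject of the matrix clause; c-commands the pronoun but lies outside its binding domain — allowed.

Ivan, Ivan's agent, Paul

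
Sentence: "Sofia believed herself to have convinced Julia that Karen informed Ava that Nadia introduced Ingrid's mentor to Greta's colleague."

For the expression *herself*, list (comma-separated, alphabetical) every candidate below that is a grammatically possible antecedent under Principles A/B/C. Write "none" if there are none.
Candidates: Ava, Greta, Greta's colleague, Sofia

*herself* is a reflexive; Principle A requires it to be bound within its binding domain — the matrix clause.
— Ava: object of the clause headed by 'informed'; does not c-command the reflexive — cannot bind it (Principle A).
— Greta: possessor inside the second object DP of the clause headed by 'introduced'; does not c-command the reflexive — cannot bind it (Principle A).
— Greta's colleague: second object of the clause headed by 'introduced'; does not c-command the reflexive — cannot bind it (Principle A).
— Sofia: subject of the matrix clause; c-commands the reflexive within its binding domain — allowed (Principle A).

Sofia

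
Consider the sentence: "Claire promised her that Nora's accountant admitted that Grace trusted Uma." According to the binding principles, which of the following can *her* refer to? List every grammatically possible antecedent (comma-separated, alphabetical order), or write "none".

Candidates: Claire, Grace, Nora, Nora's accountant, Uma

none

*her* is a pronoun; Principle B requires it to be free in its binding domain — the matrix clause.
— Claire: subject of the matrix clause; c-commands the pronoun within its binding domain — blocked (Principle B).
— Grace: subject of the clause headed by 'trusted'; is c-commanded by the pronoun; coreference would bind this R-expression — blocked (Principle C).
— Nora: possessor inside the subject DP of the clause headed by 'admitted'; is c-commanded by the pronoun; coreference would bind this R-expression — blocked (Principle C).
— Nora's accountant: subject of the clause headed by 'admitted'; is c-commanded by the pronoun; coreference would bind this R-expression — blocked (Principle C).
— Uma: object of the clause headed by 'trusted'; is c-commanded by the pronoun; coreference would bind this R-expression — blocked (Principle C).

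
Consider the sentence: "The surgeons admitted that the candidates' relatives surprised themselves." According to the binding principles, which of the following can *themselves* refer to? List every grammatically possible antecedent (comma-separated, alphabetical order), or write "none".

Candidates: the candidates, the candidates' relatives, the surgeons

the candidates' relatives

*themselves* is a reflexive; Principle A requires it to be bound within its binding domain — the clause headed by 'surprised'.
— the candidates: possessor inside the subject DP of the clause headed by 'surprised'; does not c-command the reflexive — cannot bind it (Principle A).
— the candidates' relatives: subject of the clause headed by 'surprised'; c-commands the reflexive within its binding domain — allowed (Principle A).
— the surgeons: subject of the matrix clause; c-commands the reflexive but lies outside its binding domain — cannot bind it (Principle A).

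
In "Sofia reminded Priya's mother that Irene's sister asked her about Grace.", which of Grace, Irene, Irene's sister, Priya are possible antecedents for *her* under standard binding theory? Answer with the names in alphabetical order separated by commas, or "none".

*her* is a pronoun; Principle B requires it to be free in its binding domain — the clause headed by 'asked'.
— Grace: second object of the clause headed by 'asked'; is c-commanded by the pronoun; coreference would bind this R-expression — blocked (Principle C).
— Irene: possessor inside the subject DP of the clause headed by 'asked'; does not c-command the pronoun — Principle B does not apply; allowed.
— Irene's sister: subject of the clause headed by 'asked'; c-commands the pronoun within its binding domain — blocked (Principle B).
— Priya: possessor inside the object DP of the matrix clause; does not c-command the pronoun — Principle B does not apply; allowed.

Irene, Priya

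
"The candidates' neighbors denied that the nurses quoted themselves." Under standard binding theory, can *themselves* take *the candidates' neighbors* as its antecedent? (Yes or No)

*themselves* is a reflexive; Principle A requires it to be bound within its binding domain — the clause headed by 'quoted'.
— the candidates' neighbors: subject of the matrix clause; c-commands the reflexive but lies outside its binding domain — cannot bind it (Principle A).

No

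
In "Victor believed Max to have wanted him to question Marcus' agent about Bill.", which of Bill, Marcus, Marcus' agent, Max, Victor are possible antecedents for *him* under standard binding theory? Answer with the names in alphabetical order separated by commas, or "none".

Victor

*him* is a pronoun; Principle B requires it to be free in its binding domain — the clause headed by 'wanted'.
— Bill: second object of the clause headed by 'question'; is c-commanded by the pronoun; coreference would bind this R-expression — blocked (Principle C).
— Marcus: possessor inside the object DP of the clause headed by 'question'; is c-commanded by the pronoun; coreference would bind this R-expression — blocked (Principle C).
— Marcus' agent: object of the clause headed by 'question'; is c-commanded by the pronoun; coreference would bind this R-expression — blocked (Principle C).
— Max: subject of the clause headed by 'wanted'; c-commands the pronoun within its binding domain — blocked (Principle B).
— Victor: subject of the matrix clause; c-commands the pronoun but lies outside its binding domain — allowed.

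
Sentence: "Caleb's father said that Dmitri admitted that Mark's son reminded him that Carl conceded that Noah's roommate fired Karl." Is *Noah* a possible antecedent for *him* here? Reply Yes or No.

No

*him* is a pronoun; Principle B requires it to be free in its binding domain — the clause headed by 'reminded'.
— Noah: possessor inside the subject DP of the clause headed by 'fired'; is c-commanded by the pronoun; coreference would bind this R-expression — blocked (Principle C).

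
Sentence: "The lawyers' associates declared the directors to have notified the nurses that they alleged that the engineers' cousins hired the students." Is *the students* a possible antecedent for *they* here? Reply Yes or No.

No

*they* is a pronoun; Principle B requires it to be free in its binding domain — the clause headed by 'alleged'.
— the students: object of the clause headed by 'hired'; is c-commanded by the pronoun; coreference would bind this R-expression — blocked (Principle C).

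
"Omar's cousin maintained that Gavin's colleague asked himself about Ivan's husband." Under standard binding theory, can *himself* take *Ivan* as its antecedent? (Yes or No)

*himself* is a reflexive; Principle A requires it to be bound within its binding domain — the clause headed by 'asked'.
— Ivan: possessor inside the second object DP of the clause headed by 'asked'; does not c-command the reflexive — cannot bind it (Principle A).

No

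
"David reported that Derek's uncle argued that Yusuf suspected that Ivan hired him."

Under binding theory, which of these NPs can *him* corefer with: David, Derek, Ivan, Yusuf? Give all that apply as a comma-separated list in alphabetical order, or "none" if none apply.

David, Derek, Yusuf

*him* is a pronoun; Principle B requires it to be free in its binding domain — the clause headed by 'hired'.
— David: subject of the matrix clause; c-commands the pronoun but lies outside its binding domain — allowed.
— Derek: possessor inside the subject DP of the clause headed by 'argued'; does not c-command the pronoun — Principle B does not apply; allowed.
— Ivan: subject of the clause headed by 'hired'; c-commands the pronoun within its binding domain — blocked (Principle B).
— Yusuf: subject of the clause headed by 'suspected'; c-commands the pronoun but lies outside its binding domain — allowed.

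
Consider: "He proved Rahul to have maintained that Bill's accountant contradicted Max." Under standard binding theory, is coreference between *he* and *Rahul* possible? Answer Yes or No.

*Rahul* is an R-expression; Principle C requires it to be free (not bound by any c-commanding expression).
— he: subject of the matrix clause; the pronoun c-commands the R-expression — coreference blocked (Principle C).

No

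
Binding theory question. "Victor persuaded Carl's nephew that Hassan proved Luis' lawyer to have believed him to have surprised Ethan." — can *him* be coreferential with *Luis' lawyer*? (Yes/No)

*him* is a pronoun; Principle B requires it to be free in its binding domain — the clause headed by 'believed'.
— Luis' lawyer: subject of the clause headed by 'believed'; c-commands the pronoun within its binding domain — blocked (Principle B).

No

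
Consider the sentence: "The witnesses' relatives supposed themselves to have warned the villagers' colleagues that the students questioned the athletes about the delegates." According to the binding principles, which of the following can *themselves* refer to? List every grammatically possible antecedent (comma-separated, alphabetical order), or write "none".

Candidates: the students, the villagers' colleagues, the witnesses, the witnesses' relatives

*themselves* is a reflexive; Principle A requires it to be bound within its binding domain — the matrix clause.
— the students: subject of the clause headed by 'questioned'; does not c-command the reflexive — cannot bind it (Principle A).
— the villagers' colleagues: object of the clause headed by 'warned'; does not c-command the reflexive — cannot bind it (Principle A).
— the witnesses: possessor inside the subject DP of the matrix clause; does not c-command the reflexive — cannot bind it (Principle A).
— the witnesses' relatives: subject of the matrix clause; c-commands the reflexive within its binding domain — allowed (Principle A).

the witnesses' relatives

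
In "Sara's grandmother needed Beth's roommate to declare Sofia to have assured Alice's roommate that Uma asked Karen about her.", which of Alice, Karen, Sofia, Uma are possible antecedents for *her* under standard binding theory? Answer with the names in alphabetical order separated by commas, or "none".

*her* is a pronoun; Principle B requires it to be free in its binding domain — the clause headed by 'asked'.
— Alice: possessor inside the object DP of the clause headed by 'assured'; does not c-command the pronoun — Principle B does not apply; allowed.
— Karen: object of the clause headed by 'asked'; c-commands the pronoun within its binding domain — blocked (Principle B).
— Sofia: subject of the clause headed by 'assured'; c-commands the pronoun but lies outside its binding domain — allowed.
— Uma: subject of the clause headed by 'asked'; c-commands the pronoun within its binding domain — blocked (Principle B).

Alice, Sofia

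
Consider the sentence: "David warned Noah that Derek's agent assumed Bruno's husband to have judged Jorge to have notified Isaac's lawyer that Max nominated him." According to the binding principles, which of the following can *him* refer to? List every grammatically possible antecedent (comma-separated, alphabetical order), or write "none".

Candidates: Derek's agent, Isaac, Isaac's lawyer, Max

Derek's agent, Isaac, Isaac's lawyer

*him* is a pronoun; Principle B requires it to be free in its binding domain — the clause headed by 'nominated'.
— Derek's agent: subject of the clause headed by 'assumed'; c-commands the pronoun but lies outside its binding domain — allowed.
— Isaac: possessor inside the object DP of the clause headed by 'notified'; does not c-command the pronoun — Principle B does not apply; allowed.
— Isaac's lawyer: object of the clause headed by 'notified'; c-commands the pronoun but lies outside its binding domain — allowed.
— Max: subject of the clause headed by 'nominated'; c-commands the pronoun within its binding domain — blocked (Principle B).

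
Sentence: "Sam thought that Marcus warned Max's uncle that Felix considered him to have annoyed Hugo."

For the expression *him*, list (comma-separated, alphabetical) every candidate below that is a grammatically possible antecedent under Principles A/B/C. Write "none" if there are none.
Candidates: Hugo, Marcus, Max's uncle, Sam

*him* is a pronoun; Principle B requires it to be free in its binding domain — the clause headed by 'considered'.
— Hugo: object of the clause headed by 'annoyed'; is c-commanded by the pronoun; coreference would bind this R-expression — blocked (Principle C).
— Marcus: subject of the clause headed by 'warned'; c-commands the pronoun but lies outside its binding domain — allowed.
— Max's uncle: object of the clause headed by 'warned'; c-commands the pronoun but lies outside its binding domain — allowed.
— Sam: subject of the matrix clause; c-commands the pronoun but lies outside its binding domain — allowed.

Marcus, Max's uncle, Sam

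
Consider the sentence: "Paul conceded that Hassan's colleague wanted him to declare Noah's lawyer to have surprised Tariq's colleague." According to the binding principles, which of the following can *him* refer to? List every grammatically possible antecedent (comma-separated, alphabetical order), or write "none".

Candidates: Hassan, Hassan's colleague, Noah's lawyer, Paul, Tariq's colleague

*him* is a pronoun; Principle B requires it to be free in its binding domain — the clause headed by 'wanted'.
— Hassan: possessor inside the subject DP of the clause headed by 'wanted'; does not c-command the pronoun — Principle B does not apply; allowed.
— Hassan's colleague: subject of the clause headed by 'wanted'; c-commands the pronoun within its binding domain — blocked (Principle B).
— Noah's lawyer: subject of the clause headed by 'surprised'; is c-commanded by the pronoun; coreference would bind this R-expression — blocked (Principle C).
— Paul: subject of the matrix clause; c-commands the pronoun but lies outside its binding domain — allowed.
— Tariq's colleague: object of the clause headed by 'surprised'; is c-commanded by the pronoun; coreference would bind this R-expression — blocked (Principle C).

Hassan, Paul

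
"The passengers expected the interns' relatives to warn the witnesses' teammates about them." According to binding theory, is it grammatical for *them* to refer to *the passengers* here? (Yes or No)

Yes

*the passengers* is an R-expression; Principle C requires it to be free (not bound by any c-commanding expression).
— them: second object of the clause headed by 'warn'; the pronoun does not c-command the R-expression — coreference allowed.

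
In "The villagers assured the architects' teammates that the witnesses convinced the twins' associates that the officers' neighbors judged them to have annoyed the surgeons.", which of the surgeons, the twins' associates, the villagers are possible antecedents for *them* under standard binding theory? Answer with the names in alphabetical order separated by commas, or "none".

*them* is a pronoun; Principle B requires it to be free in its binding domain — the clause headed by 'judged'.
— the surgeons: object of the clause headed by 'annoyed'; is c-commanded by the pronoun; coreference would bind this R-expression — blocked (Principle C).
— the twins' associates: object of the clause headed by 'convinced'; c-commands the pronoun but lies outside its binding domain — allowed.
— the villagers: subject of the matrix clause; c-commands the pronoun but lies outside its binding domain — allowed.

the twins' associates, the villagers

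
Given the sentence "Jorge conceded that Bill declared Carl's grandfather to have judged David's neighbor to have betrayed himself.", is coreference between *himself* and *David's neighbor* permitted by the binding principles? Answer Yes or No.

Yes

*himself* is a reflexive; Principle A requires it to be bound within its binding domain — the clause headed by 'betrayed'.
— David's neighbor: subject of the clause headed by 'betrayed'; c-commands the reflexive within its binding domain — allowed (Principle A).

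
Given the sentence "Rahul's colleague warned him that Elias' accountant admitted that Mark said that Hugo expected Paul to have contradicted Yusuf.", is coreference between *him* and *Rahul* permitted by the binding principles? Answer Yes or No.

Yes

*him* is a pronoun; Principle B requires it to be free in its binding domain — the matrix clause.
— Rahul: possessor inside the subject DP of the matrix clause; does not c-command the pronoun — Principle B does not apply; allowed.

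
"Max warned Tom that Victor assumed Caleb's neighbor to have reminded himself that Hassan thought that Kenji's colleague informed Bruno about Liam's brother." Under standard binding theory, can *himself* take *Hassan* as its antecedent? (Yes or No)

No

*himself* is a reflexive; Principle A requires it to be bound within its binding domain — the clause headed by 'reminded'.
— Hassan: subject of the clause headed by 'thought'; does not c-command the reflexive — cannot bind it (Principle A).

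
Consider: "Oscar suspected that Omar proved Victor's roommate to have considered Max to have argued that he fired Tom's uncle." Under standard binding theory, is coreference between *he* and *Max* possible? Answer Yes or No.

Yes

*Max* is an R-expression; Principle C requires it to be free (not bound by any c-commanding expression).
— he: subject of the clause headed by 'fired'; the pronoun does not c-command the R-expression — coreference allowed.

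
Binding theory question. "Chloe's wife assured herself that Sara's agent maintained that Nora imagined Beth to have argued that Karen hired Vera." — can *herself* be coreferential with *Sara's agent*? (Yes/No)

*herself* is a reflexive; Principle A requires it to be bound within its binding domain — the matrix clause.
— Sara's agent: subject of the clause headed by 'maintained'; does not c-command the reflexive — cannot bind it (Principle A).

No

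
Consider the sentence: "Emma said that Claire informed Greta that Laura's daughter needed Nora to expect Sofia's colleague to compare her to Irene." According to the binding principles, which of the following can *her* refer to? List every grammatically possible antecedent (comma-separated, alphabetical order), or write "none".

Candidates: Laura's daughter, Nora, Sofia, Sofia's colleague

*her* is a pronoun; Principle B requires it to be free in its binding domain — the clause headed by 'compare'.
— Laura's daughter: subject of the clause headed by 'needed'; c-commands the pronoun but lies outside its binding domain — allowed.
— Nora: subject of the clause headed by 'expect'; c-commands the pronoun but lies outside its binding domain — allowed.
— Sofia: possessor inside the subject DP of the clause headed by 'compare'; does not c-command the pronoun — Principle B does not apply; allowed.
— Sofia's colleague: subject of the clause headed by 'compare'; c-commands the pronoun within its binding domain — blocked (Principle B).

Laura's daughter, Nora, Sofia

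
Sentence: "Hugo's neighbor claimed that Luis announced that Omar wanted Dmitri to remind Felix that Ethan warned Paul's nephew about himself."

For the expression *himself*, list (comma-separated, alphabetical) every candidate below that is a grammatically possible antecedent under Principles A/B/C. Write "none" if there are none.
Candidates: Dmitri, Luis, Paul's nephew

Paul's nephew

*himself* is a reflexive; Principle A requires it to be bound within its binding domain — the clause headed by 'warned'.
— Dmitri: subject of the clause headed by 'remind'; c-commands the reflexive but lies outside its binding domain — cannot bind it (Principle A).
— Luis: subject of the clause headed by 'announced'; c-commands the reflexive but lies outside its binding domain — cannot bind it (Principle A).
— Paul's nephew: object of the clause headed by 'warned'; c-commands the reflexive within its binding domain — allowed (Principle A).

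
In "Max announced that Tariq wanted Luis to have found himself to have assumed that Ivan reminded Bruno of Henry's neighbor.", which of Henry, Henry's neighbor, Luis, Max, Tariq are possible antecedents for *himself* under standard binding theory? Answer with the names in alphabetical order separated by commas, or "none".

Luis

*himself* is a reflexive; Principle A requires it to be bound within its binding domain — the clause headed by 'found'.
— Henry: possessor inside the second object DP of the clause headed by 'reminded'; does not c-command the reflexive — cannot bind it (Principle A).
— Henry's neighbor: second object of the clause headed by 'reminded'; does not c-command the reflexive — cannot bind it (Principle A).
— Luis: subject of the clause headed by 'found'; c-commands the reflexive within its binding domain — allowed (Principle A).
— Max: subject of the matrix clause; c-commands the reflexive but lies outside its binding domain — cannot bind it (Principle A).
— Tariq: subject of the clause headed by 'wanted'; c-commands the reflexive but lies outside its binding domain — cannot bind it (Principle A).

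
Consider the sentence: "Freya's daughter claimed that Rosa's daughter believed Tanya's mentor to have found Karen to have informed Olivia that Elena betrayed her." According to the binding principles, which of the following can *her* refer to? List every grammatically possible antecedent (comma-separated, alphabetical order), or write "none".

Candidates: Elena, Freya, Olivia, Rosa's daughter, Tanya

*her* is a pronoun; Principle B requires it to be free in its binding domain — the clause headed by 'betrayed'.
— Elena: subject of the clause headed by 'betrayed'; c-commands the pronoun within its binding domain — blocked (Principle B).
— Freya: possessor inside the subject DP of the matrix clause; does not c-command the pronoun — Principle B does not apply; allowed.
— Olivia: object of the clause headed by 'informed'; c-commands the pronoun but lies outside its binding domain — allowed.
— Rosa's daughter: subject of the clause headed by 'believed'; c-commands the pronoun but lies outside its binding domain — allowed.
— Tanya: possessor inside the subject DP of the clause headed by 'found'; does not c-command the pronoun — Principle B does not apply; allowed.

Freya, Olivia, Rosa's daughter, Tanya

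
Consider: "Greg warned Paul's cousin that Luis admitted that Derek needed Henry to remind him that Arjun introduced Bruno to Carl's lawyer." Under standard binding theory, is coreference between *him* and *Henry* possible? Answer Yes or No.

No

*Henry* is an R-expression; Principle C requires it to be free (not bound by any c-commanding expression).
— him: object of the clause headed by 'remind'; the R-expression locally c-commands the pronoun — coreference blocked (Principle B on the pronoun).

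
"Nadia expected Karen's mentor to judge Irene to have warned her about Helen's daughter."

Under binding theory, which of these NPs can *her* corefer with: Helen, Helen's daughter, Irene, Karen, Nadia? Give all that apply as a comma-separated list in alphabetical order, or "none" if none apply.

Karen, Nadia

*her* is a pronoun; Principle B requires it to be free in its binding domain — the clause headed by 'warned'.
— Helen: possessor inside the second object DP of the clause headed by 'warned'; is c-commanded by the pronoun; coreference would bind this R-expression — blocked (Principle C).
— Helen's daughter: second object of the clause headed by 'warned'; is c-commanded by the pronoun; coreference would bind this R-expression — blocked (Principle C).
— Irene: subject of the clause headed by 'warned'; c-commands the pronoun within its binding domain — blocked (Principle B).
— Karen: possessor inside the subject DP of the clause headed by 'judge'; does not c-command the pronoun — Principle B does not apply; allowed.
— Nadia: subject of the matrix clause; c-commands the pronoun but lies outside its binding domain — allowed.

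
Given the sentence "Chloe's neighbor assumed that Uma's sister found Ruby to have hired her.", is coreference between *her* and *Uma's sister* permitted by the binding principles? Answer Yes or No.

*her* is a pronoun; Principle B requires it to be free in its binding domain — the clause headed by 'hired'.
— Uma's sister: subject of the clause headed by 'found'; c-commands the pronoun but lies outside its binding domain — allowed.

Yes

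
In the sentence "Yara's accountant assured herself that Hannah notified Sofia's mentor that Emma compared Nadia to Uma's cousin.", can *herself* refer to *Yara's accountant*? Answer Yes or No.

*herself* is a reflexive; Principle A requires it to be bound within its binding domain — the matrix clause.
— Yara's accountant: subject of the matrix clause; c-commands the reflexive within its binding domain — allowed (Principle A).

Yes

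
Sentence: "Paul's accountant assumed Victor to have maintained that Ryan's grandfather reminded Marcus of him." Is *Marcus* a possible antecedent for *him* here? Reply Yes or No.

No

*him* is a pronoun; Principle B requires it to be free in its binding domain — the clause headed by 'reminded'.
— Marcus: object of the clause headed by 'reminded'; c-commands the pronoun within its binding domain — blocked (Principle B).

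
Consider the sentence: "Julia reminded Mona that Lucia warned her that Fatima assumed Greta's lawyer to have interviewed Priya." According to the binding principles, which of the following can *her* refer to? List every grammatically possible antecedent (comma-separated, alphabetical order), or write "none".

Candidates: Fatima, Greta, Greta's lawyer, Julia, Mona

Julia, Mona

*her* is a pronoun; Principle B requires it to be free in its binding domain — the clause headed by 'warned'.
— Fatima: subject of the clause headed by 'assumed'; is c-commanded by the pronoun; coreference would bind this R-expression — blocked (Principle C).
— Greta: possessor inside the subject DP of the clause headed by 'interviewed'; is c-commanded by the pronoun; coreference would bind this R-expression — blocked (Principle C).
— Greta's lawyer: subject of the clause headed by 'interviewed'; is c-commanded by the pronoun; coreference would bind this R-expression — blocked (Principle C).
— Julia: subject of the matrix clause; c-commands the pronoun but lies outside its binding domain — allowed.
— Mona: object of the matrix clause; c-commands the pronoun but lies outside its binding domain — allowed.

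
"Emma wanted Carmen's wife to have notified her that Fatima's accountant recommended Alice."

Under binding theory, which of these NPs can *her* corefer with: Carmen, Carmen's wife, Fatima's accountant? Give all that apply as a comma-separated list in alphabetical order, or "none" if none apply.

Carmen

*her* is a pronoun; Principle B requires it to be free in its binding domain — the clause headed by 'notified'.
— Carmen: possessor inside the subject DP of the clause headed by 'notified'; does not c-command the pronoun — Principle B does not apply; allowed.
— Carmen's wife: subject of the clause headed by 'notified'; c-commands the pronoun within its binding domain — blocked (Principle B).
— Fatima's accountant: subject of the clause headed by 'recommended'; is c-commanded by the pronoun; coreference would bind this R-expression — blocked (Principle C).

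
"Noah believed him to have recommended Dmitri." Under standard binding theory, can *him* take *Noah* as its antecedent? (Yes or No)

*him* is a pronoun; Principle B requires it to be free in its binding domain — the matrix clause.
— Noah: subject of the matrix clause; c-commands the pronoun within its binding domain — blocked (Principle B).

No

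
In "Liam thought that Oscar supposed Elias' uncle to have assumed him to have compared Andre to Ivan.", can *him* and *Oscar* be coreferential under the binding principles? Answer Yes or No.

Yes

*Oscar* is an R-expression; Principle C requires it to be free (not bound by any c-commanding expression).
— him: subject of the clause headed by 'compared'; the pronoun does not c-command the R-expression — coreference allowed.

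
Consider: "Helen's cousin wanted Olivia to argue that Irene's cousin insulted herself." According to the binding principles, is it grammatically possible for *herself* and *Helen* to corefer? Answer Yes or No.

*herself* is a reflexive; Principle A requires it to be bound within its binding domain — the clause headed by 'insulted'.
— Helen: possessor inside the subject DP of the matrix clause; does not c-command the reflexive — cannot bind it (Principle A).

No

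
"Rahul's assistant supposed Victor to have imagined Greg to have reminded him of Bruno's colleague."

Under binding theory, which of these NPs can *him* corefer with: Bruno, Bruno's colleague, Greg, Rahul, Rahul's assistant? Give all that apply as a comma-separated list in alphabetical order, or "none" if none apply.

*him* is a pronoun; Principle B requires it to be free in its binding domain — the clause headed by 'reminded'.
— Bruno: possessor inside the second object DP of the clause headed by 'reminded'; is c-commanded by the pronoun; coreference would bind this R-expression — blocked (Principle C).
— Bruno's colleague: second object of the clause headed by 'reminded'; is c-commanded by the pronoun; coreference would bind this R-expression — blocked (Principle C).
— Greg: subject of the clause headed by 'reminded'; c-commands the pronoun within its binding domain — blocked (Principle B).
— Rahul: possessor inside the subject DP of the matrix clause; does not c-command the pronoun — Principle B does not apply; allowed.
— Rahul's assistant: subject of the matrix clause; c-commands the pronoun but lies outside its binding domain — allowed.

Rahul, Rahul's assistant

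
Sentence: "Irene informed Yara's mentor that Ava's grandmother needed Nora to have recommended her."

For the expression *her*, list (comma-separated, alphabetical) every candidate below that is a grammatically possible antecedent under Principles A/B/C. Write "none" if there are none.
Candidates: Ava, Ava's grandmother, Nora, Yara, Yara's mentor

Ava, Ava's grandmother, Yara, Yara's mentor

*her* is a pronoun; Principle B requires it to be free in its binding domain — the clause headed by 'recommended'.
— Ava: possessor inside the subject DP of the clause headed by 'needed'; does not c-command the pronoun — Principle B does not apply; allowed.
— Ava's grandmother: subject of the clause headed by 'needed'; c-commands the pronoun but lies outside its binding domain — allowed.
— Nora: subject of the clause headed by 'recommended'; c-commands the pronoun within its binding domain — blocked (Principle B).
— Yara: possessor inside the object DP of the matrix clause; does not c-command the pronoun — Principle B does not apply; allowed.
— Yara's mentor: object of the matrix clause; c-commands the pronoun but lies outside its binding domain — allowed.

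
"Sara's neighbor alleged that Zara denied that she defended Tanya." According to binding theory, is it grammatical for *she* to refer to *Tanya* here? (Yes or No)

*Tanya* is an R-expression; Principle C requires it to be free (not bound by any c-commanding expression).
— she: subject of the clause headed by 'defended'; the pronoun c-commands the R-expression — coreference blocked (Principle C).

No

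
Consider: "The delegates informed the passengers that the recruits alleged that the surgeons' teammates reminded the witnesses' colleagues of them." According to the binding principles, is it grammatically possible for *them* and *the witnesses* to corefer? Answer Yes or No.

*them* is a pronoun; Principle B requires it to be free in its binding domain — the clause headed by 'reminded'.
— the witnesses: possessor inside the object DP of the clause headed by 'reminded'; does not c-command the pronoun — Principle B does not apply; allowed.

Yes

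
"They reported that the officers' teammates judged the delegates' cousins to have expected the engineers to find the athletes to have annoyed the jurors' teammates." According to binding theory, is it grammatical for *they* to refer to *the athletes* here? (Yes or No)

No

*the athletes* is an R-expression; Principle C requires it to be free (not bound by any c-commanding expression).
— they: subject of the matrix clause; the pronoun c-commands the R-expression — coreference blocked (Principle C).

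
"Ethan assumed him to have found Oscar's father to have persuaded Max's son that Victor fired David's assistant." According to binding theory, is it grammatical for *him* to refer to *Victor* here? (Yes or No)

No

*Victor* is an R-expression; Principle C requires it to be free (not bound by any c-commanding expression).
— him: subject of the clause headed by 'found'; the pronoun c-commands the R-expression — coreference blocked (Principle C).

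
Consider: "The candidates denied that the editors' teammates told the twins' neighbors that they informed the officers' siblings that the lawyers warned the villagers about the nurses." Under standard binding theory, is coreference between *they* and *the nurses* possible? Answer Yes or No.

*the nurses* is an R-expression; Principle C requires it to be free (not bound by any c-commanding expression).
— they: subject of the clause headed by 'informed'; the pronoun c-commands the R-expression — coreference blocked (Principle C).

No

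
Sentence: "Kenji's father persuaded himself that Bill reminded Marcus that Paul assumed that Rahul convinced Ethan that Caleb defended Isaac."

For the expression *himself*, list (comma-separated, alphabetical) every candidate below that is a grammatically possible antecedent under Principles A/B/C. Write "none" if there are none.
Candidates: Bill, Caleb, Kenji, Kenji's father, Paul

*himself* is a reflexive; Principle A requires it to be bound within its binding domain — the matrix clause.
— Bill: subject of the clause headed by 'reminded'; does not c-command the reflexive — cannot bind it (Principle A).
— Caleb: subject of the clause headed by 'defended'; does not c-command the reflexive — cannot bind it (Principle A).
— Kenji: possessor inside the subject DP of the matrix clause; does not c-command the reflexive — cannot bind it (Principle A).
— Kenji's father: subject of the matrix clause; c-commands the reflexive within its binding domain — allowed (Principle A).
— Paul: subject of the clause headed by 'assumed'; does not c-command the reflexive — cannot bind it (Principle A).

Kenji's father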